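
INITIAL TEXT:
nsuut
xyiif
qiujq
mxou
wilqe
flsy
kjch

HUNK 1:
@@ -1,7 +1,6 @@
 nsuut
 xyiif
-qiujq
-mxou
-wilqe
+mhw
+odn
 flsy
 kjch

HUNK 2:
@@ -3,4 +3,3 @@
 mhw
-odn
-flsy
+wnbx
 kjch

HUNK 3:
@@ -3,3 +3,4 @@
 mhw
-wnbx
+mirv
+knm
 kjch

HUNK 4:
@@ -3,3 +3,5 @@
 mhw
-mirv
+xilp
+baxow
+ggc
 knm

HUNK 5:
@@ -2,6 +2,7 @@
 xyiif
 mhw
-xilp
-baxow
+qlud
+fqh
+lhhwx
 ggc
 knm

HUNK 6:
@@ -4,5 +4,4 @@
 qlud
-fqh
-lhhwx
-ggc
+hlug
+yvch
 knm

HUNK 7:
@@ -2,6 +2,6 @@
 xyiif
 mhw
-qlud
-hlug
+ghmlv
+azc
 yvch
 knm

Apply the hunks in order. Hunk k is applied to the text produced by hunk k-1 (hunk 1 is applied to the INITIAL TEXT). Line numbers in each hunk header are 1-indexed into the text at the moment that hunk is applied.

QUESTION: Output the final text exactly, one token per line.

Hunk 1: at line 1 remove [qiujq,mxou,wilqe] add [mhw,odn] -> 6 lines: nsuut xyiif mhw odn flsy kjch
Hunk 2: at line 3 remove [odn,flsy] add [wnbx] -> 5 lines: nsuut xyiif mhw wnbx kjch
Hunk 3: at line 3 remove [wnbx] add [mirv,knm] -> 6 lines: nsuut xyiif mhw mirv knm kjch
Hunk 4: at line 3 remove [mirv] add [xilp,baxow,ggc] -> 8 lines: nsuut xyiif mhw xilp baxow ggc knm kjch
Hunk 5: at line 2 remove [xilp,baxow] add [qlud,fqh,lhhwx] -> 9 lines: nsuut xyiif mhw qlud fqh lhhwx ggc knm kjch
Hunk 6: at line 4 remove [fqh,lhhwx,ggc] add [hlug,yvch] -> 8 lines: nsuut xyiif mhw qlud hlug yvch knm kjch
Hunk 7: at line 2 remove [qlud,hlug] add [ghmlv,azc] -> 8 lines: nsuut xyiif mhw ghmlv azc yvch knm kjch

Answer: nsuut
xyiif
mhw
ghmlv
azc
yvch
knm
kjch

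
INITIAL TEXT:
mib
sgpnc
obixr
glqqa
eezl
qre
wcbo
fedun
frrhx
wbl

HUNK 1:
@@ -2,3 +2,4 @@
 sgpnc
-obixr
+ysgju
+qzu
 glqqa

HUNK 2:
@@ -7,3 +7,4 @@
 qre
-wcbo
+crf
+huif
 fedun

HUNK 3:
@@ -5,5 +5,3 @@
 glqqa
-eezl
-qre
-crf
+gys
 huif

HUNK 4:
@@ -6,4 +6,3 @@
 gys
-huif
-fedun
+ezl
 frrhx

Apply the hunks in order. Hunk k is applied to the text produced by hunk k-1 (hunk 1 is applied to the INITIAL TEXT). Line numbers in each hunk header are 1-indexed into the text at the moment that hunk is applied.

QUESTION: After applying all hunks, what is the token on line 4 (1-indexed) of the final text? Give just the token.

Hunk 1: at line 2 remove [obixr] add [ysgju,qzu] -> 11 lines: mib sgpnc ysgju qzu glqqa eezl qre wcbo fedun frrhx wbl
Hunk 2: at line 7 remove [wcbo] add [crf,huif] -> 12 lines: mib sgpnc ysgju qzu glqqa eezl qre crf huif fedun frrhx wbl
Hunk 3: at line 5 remove [eezl,qre,crf] add [gys] -> 10 lines: mib sgpnc ysgju qzu glqqa gys huif fedun frrhx wbl
Hunk 4: at line 6 remove [huif,fedun] add [ezl] -> 9 lines: mib sgpnc ysgju qzu glqqa gys ezl frrhx wbl
Final line 4: qzu

Answer: qzu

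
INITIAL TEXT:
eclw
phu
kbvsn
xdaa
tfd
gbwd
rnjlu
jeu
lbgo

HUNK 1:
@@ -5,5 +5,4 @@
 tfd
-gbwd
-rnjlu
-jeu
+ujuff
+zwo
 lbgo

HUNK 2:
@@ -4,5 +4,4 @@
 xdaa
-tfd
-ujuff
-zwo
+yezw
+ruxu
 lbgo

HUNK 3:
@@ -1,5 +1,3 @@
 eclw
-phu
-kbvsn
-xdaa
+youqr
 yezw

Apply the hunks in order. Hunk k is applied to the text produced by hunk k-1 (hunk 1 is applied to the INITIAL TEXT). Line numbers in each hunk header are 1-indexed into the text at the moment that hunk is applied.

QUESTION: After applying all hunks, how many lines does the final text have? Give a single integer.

Hunk 1: at line 5 remove [gbwd,rnjlu,jeu] add [ujuff,zwo] -> 8 lines: eclw phu kbvsn xdaa tfd ujuff zwo lbgo
Hunk 2: at line 4 remove [tfd,ujuff,zwo] add [yezw,ruxu] -> 7 lines: eclw phu kbvsn xdaa yezw ruxu lbgo
Hunk 3: at line 1 remove [phu,kbvsn,xdaa] add [youqr] -> 5 lines: eclw youqr yezw ruxu lbgo
Final line count: 5

Answer: 5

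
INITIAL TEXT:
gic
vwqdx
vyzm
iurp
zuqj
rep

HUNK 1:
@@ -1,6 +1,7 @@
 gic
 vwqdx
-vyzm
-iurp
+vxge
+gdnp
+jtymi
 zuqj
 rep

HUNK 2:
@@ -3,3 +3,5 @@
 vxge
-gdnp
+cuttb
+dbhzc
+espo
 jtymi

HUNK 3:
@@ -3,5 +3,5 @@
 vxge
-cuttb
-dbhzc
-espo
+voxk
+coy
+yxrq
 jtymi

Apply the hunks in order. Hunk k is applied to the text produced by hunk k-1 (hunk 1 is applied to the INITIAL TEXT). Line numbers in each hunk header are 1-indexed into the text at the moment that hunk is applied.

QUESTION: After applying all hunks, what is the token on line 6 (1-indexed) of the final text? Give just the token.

Hunk 1: at line 1 remove [vyzm,iurp] add [vxge,gdnp,jtymi] -> 7 lines: gic vwqdx vxge gdnp jtymi zuqj rep
Hunk 2: at line 3 remove [gdnp] add [cuttb,dbhzc,espo] -> 9 lines: gic vwqdx vxge cuttb dbhzc espo jtymi zuqj rep
Hunk 3: at line 3 remove [cuttb,dbhzc,espo] add [voxk,coy,yxrq] -> 9 lines: gic vwqdx vxge voxk coy yxrq jtymi zuqj rep
Final line 6: yxrq

Answer: yxrq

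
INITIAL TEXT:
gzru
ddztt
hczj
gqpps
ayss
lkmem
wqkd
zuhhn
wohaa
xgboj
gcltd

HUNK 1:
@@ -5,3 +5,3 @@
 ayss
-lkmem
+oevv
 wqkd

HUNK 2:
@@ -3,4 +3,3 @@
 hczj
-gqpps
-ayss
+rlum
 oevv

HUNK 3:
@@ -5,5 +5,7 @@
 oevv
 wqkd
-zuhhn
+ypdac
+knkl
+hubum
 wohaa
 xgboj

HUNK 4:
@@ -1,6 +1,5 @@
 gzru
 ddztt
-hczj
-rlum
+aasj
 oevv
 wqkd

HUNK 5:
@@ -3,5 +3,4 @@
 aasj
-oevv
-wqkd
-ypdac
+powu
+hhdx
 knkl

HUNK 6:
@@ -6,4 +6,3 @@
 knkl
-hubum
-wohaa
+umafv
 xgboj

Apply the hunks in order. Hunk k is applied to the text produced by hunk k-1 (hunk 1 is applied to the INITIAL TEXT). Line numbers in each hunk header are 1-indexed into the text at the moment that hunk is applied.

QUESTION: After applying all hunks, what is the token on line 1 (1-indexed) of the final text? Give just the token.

Hunk 1: at line 5 remove [lkmem] add [oevv] -> 11 lines: gzru ddztt hczj gqpps ayss oevv wqkd zuhhn wohaa xgboj gcltd
Hunk 2: at line 3 remove [gqpps,ayss] add [rlum] -> 10 lines: gzru ddztt hczj rlum oevv wqkd zuhhn wohaa xgboj gcltd
Hunk 3: at line 5 remove [zuhhn] add [ypdac,knkl,hubum] -> 12 lines: gzru ddztt hczj rlum oevv wqkd ypdac knkl hubum wohaa xgboj gcltd
Hunk 4: at line 1 remove [hczj,rlum] add [aasj] -> 11 lines: gzru ddztt aasj oevv wqkd ypdac knkl hubum wohaa xgboj gcltd
Hunk 5: at line 3 remove [oevv,wqkd,ypdac] add [powu,hhdx] -> 10 lines: gzru ddztt aasj powu hhdx knkl hubum wohaa xgboj gcltd
Hunk 6: at line 6 remove [hubum,wohaa] add [umafv] -> 9 lines: gzru ddztt aasj powu hhdx knkl umafv xgboj gcltd
Final line 1: gzru

Answer: gzru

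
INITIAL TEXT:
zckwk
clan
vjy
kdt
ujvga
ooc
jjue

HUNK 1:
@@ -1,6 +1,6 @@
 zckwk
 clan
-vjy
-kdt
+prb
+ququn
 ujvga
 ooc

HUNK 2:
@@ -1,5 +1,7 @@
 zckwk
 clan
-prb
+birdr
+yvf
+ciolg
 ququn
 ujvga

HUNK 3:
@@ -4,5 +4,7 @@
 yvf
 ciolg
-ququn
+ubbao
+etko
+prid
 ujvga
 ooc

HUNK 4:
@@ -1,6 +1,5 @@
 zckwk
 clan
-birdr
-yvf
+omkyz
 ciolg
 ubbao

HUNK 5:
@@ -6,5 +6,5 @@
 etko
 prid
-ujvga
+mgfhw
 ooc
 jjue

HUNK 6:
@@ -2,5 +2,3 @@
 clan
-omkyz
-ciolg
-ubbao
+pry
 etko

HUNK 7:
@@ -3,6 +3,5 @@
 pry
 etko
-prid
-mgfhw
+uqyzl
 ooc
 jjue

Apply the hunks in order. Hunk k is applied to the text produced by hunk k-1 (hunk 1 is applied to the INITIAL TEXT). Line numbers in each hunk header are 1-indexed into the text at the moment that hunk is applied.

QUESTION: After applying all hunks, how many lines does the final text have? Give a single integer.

Answer: 7

Derivation:
Hunk 1: at line 1 remove [vjy,kdt] add [prb,ququn] -> 7 lines: zckwk clan prb ququn ujvga ooc jjue
Hunk 2: at line 1 remove [prb] add [birdr,yvf,ciolg] -> 9 lines: zckwk clan birdr yvf ciolg ququn ujvga ooc jjue
Hunk 3: at line 4 remove [ququn] add [ubbao,etko,prid] -> 11 lines: zckwk clan birdr yvf ciolg ubbao etko prid ujvga ooc jjue
Hunk 4: at line 1 remove [birdr,yvf] add [omkyz] -> 10 lines: zckwk clan omkyz ciolg ubbao etko prid ujvga ooc jjue
Hunk 5: at line 6 remove [ujvga] add [mgfhw] -> 10 lines: zckwk clan omkyz ciolg ubbao etko prid mgfhw ooc jjue
Hunk 6: at line 2 remove [omkyz,ciolg,ubbao] add [pry] -> 8 lines: zckwk clan pry etko prid mgfhw ooc jjue
Hunk 7: at line 3 remove [prid,mgfhw] add [uqyzl] -> 7 lines: zckwk clan pry etko uqyzl ooc jjue
Final line count: 7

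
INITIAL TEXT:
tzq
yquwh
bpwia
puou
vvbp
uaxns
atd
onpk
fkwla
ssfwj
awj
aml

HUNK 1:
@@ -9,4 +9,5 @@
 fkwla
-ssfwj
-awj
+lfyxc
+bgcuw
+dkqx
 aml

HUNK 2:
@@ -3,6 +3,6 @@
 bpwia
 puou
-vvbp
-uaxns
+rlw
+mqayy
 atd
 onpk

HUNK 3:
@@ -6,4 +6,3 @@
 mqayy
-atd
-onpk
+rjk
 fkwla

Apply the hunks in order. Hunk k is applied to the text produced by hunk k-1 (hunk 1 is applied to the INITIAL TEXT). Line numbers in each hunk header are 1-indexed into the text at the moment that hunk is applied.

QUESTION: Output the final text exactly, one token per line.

Hunk 1: at line 9 remove [ssfwj,awj] add [lfyxc,bgcuw,dkqx] -> 13 lines: tzq yquwh bpwia puou vvbp uaxns atd onpk fkwla lfyxc bgcuw dkqx aml
Hunk 2: at line 3 remove [vvbp,uaxns] add [rlw,mqayy] -> 13 lines: tzq yquwh bpwia puou rlw mqayy atd onpk fkwla lfyxc bgcuw dkqx aml
Hunk 3: at line 6 remove [atd,onpk] add [rjk] -> 12 lines: tzq yquwh bpwia puou rlw mqayy rjk fkwla lfyxc bgcuw dkqx aml

Answer: tzq
yquwh
bpwia
puou
rlw
mqayy
rjk
fkwla
lfyxc
bgcuw
dkqx
aml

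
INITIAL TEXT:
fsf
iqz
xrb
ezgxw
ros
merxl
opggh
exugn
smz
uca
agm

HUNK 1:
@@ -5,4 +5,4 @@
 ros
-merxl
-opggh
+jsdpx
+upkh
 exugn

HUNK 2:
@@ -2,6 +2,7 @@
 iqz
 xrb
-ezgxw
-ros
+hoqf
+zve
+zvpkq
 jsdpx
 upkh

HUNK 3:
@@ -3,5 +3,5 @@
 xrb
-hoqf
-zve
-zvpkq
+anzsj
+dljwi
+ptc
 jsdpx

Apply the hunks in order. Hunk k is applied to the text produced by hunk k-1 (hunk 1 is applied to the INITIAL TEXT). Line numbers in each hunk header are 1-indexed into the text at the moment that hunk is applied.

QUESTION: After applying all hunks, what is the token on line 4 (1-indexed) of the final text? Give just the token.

Hunk 1: at line 5 remove [merxl,opggh] add [jsdpx,upkh] -> 11 lines: fsf iqz xrb ezgxw ros jsdpx upkh exugn smz uca agm
Hunk 2: at line 2 remove [ezgxw,ros] add [hoqf,zve,zvpkq] -> 12 lines: fsf iqz xrb hoqf zve zvpkq jsdpx upkh exugn smz uca agm
Hunk 3: at line 3 remove [hoqf,zve,zvpkq] add [anzsj,dljwi,ptc] -> 12 lines: fsf iqz xrb anzsj dljwi ptc jsdpx upkh exugn smz uca agm
Final line 4: anzsj

Answer: anzsj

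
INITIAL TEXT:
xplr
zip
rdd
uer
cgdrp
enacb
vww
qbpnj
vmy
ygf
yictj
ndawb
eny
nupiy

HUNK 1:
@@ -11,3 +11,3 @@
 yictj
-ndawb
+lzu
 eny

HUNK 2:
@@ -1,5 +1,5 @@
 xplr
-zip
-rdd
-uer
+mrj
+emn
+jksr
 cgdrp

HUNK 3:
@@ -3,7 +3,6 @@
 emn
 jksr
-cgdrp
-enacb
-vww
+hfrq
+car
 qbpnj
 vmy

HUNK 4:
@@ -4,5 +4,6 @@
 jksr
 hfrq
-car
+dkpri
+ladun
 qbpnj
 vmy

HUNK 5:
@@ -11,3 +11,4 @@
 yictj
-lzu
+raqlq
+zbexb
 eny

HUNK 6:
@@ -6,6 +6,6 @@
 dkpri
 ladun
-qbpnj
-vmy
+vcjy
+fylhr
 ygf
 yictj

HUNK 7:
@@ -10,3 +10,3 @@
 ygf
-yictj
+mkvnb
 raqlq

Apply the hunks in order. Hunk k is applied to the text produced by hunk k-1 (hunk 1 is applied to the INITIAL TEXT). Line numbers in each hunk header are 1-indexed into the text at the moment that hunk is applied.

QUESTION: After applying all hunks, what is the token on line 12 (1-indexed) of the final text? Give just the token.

Hunk 1: at line 11 remove [ndawb] add [lzu] -> 14 lines: xplr zip rdd uer cgdrp enacb vww qbpnj vmy ygf yictj lzu eny nupiy
Hunk 2: at line 1 remove [zip,rdd,uer] add [mrj,emn,jksr] -> 14 lines: xplr mrj emn jksr cgdrp enacb vww qbpnj vmy ygf yictj lzu eny nupiy
Hunk 3: at line 3 remove [cgdrp,enacb,vww] add [hfrq,car] -> 13 lines: xplr mrj emn jksr hfrq car qbpnj vmy ygf yictj lzu eny nupiy
Hunk 4: at line 4 remove [car] add [dkpri,ladun] -> 14 lines: xplr mrj emn jksr hfrq dkpri ladun qbpnj vmy ygf yictj lzu eny nupiy
Hunk 5: at line 11 remove [lzu] add [raqlq,zbexb] -> 15 lines: xplr mrj emn jksr hfrq dkpri ladun qbpnj vmy ygf yictj raqlq zbexb eny nupiy
Hunk 6: at line 6 remove [qbpnj,vmy] add [vcjy,fylhr] -> 15 lines: xplr mrj emn jksr hfrq dkpri ladun vcjy fylhr ygf yictj raqlq zbexb eny nupiy
Hunk 7: at line 10 remove [yictj] add [mkvnb] -> 15 lines: xplr mrj emn jksr hfrq dkpri ladun vcjy fylhr ygf mkvnb raqlq zbexb eny nupiy
Final line 12: raqlq

Answer: raqlq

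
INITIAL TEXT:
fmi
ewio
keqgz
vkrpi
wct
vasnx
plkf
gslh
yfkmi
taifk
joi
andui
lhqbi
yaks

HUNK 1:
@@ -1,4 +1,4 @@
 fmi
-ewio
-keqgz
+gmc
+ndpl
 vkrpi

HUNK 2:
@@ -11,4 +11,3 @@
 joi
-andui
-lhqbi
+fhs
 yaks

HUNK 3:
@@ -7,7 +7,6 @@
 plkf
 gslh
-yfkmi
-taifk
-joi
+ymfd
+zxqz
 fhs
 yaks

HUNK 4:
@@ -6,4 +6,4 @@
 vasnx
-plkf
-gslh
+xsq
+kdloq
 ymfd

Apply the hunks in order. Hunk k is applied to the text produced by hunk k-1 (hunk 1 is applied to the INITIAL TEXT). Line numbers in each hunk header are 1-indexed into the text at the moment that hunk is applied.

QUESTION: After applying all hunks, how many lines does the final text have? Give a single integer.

Hunk 1: at line 1 remove [ewio,keqgz] add [gmc,ndpl] -> 14 lines: fmi gmc ndpl vkrpi wct vasnx plkf gslh yfkmi taifk joi andui lhqbi yaks
Hunk 2: at line 11 remove [andui,lhqbi] add [fhs] -> 13 lines: fmi gmc ndpl vkrpi wct vasnx plkf gslh yfkmi taifk joi fhs yaks
Hunk 3: at line 7 remove [yfkmi,taifk,joi] add [ymfd,zxqz] -> 12 lines: fmi gmc ndpl vkrpi wct vasnx plkf gslh ymfd zxqz fhs yaks
Hunk 4: at line 6 remove [plkf,gslh] add [xsq,kdloq] -> 12 lines: fmi gmc ndpl vkrpi wct vasnx xsq kdloq ymfd zxqz fhs yaks
Final line count: 12

Answer: 12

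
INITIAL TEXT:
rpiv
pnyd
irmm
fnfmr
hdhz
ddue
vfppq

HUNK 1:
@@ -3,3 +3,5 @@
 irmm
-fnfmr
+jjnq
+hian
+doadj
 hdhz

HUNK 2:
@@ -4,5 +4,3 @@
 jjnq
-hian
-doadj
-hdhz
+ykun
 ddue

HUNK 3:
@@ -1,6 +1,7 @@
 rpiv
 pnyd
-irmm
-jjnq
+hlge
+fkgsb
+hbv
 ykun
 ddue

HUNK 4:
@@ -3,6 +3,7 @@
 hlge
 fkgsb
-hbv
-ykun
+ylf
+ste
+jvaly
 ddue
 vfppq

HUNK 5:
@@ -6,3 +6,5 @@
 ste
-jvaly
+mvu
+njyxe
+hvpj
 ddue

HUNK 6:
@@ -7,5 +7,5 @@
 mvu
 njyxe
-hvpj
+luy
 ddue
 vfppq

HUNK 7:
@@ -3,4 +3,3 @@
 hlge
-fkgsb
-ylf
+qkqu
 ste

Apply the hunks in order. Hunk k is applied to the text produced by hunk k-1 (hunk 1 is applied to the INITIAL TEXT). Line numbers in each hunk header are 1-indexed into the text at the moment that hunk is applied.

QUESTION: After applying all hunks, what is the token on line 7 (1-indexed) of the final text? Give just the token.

Answer: njyxe

Derivation:
Hunk 1: at line 3 remove [fnfmr] add [jjnq,hian,doadj] -> 9 lines: rpiv pnyd irmm jjnq hian doadj hdhz ddue vfppq
Hunk 2: at line 4 remove [hian,doadj,hdhz] add [ykun] -> 7 lines: rpiv pnyd irmm jjnq ykun ddue vfppq
Hunk 3: at line 1 remove [irmm,jjnq] add [hlge,fkgsb,hbv] -> 8 lines: rpiv pnyd hlge fkgsb hbv ykun ddue vfppq
Hunk 4: at line 3 remove [hbv,ykun] add [ylf,ste,jvaly] -> 9 lines: rpiv pnyd hlge fkgsb ylf ste jvaly ddue vfppq
Hunk 5: at line 6 remove [jvaly] add [mvu,njyxe,hvpj] -> 11 lines: rpiv pnyd hlge fkgsb ylf ste mvu njyxe hvpj ddue vfppq
Hunk 6: at line 7 remove [hvpj] add [luy] -> 11 lines: rpiv pnyd hlge fkgsb ylf ste mvu njyxe luy ddue vfppq
Hunk 7: at line 3 remove [fkgsb,ylf] add [qkqu] -> 10 lines: rpiv pnyd hlge qkqu ste mvu njyxe luy ddue vfppq
Final line 7: njyxe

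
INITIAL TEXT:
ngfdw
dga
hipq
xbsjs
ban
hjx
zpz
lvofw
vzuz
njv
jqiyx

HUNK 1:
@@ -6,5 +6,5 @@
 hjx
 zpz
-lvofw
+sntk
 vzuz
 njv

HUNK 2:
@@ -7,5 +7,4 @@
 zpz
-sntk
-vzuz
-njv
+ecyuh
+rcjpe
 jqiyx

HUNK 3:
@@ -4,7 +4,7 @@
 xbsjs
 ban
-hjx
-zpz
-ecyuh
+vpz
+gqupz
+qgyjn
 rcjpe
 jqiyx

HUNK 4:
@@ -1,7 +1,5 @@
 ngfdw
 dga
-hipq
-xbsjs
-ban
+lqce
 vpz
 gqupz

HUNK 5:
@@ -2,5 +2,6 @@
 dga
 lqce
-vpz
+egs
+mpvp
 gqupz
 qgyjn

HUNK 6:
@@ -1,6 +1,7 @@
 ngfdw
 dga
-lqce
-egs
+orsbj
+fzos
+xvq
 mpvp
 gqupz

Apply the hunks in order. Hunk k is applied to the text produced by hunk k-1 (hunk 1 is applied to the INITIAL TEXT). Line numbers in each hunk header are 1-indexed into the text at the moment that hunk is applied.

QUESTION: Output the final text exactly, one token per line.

Answer: ngfdw
dga
orsbj
fzos
xvq
mpvp
gqupz
qgyjn
rcjpe
jqiyx

Derivation:
Hunk 1: at line 6 remove [lvofw] add [sntk] -> 11 lines: ngfdw dga hipq xbsjs ban hjx zpz sntk vzuz njv jqiyx
Hunk 2: at line 7 remove [sntk,vzuz,njv] add [ecyuh,rcjpe] -> 10 lines: ngfdw dga hipq xbsjs ban hjx zpz ecyuh rcjpe jqiyx
Hunk 3: at line 4 remove [hjx,zpz,ecyuh] add [vpz,gqupz,qgyjn] -> 10 lines: ngfdw dga hipq xbsjs ban vpz gqupz qgyjn rcjpe jqiyx
Hunk 4: at line 1 remove [hipq,xbsjs,ban] add [lqce] -> 8 lines: ngfdw dga lqce vpz gqupz qgyjn rcjpe jqiyx
Hunk 5: at line 2 remove [vpz] add [egs,mpvp] -> 9 lines: ngfdw dga lqce egs mpvp gqupz qgyjn rcjpe jqiyx
Hunk 6: at line 1 remove [lqce,egs] add [orsbj,fzos,xvq] -> 10 lines: ngfdw dga orsbj fzos xvq mpvp gqupz qgyjn rcjpe jqiyx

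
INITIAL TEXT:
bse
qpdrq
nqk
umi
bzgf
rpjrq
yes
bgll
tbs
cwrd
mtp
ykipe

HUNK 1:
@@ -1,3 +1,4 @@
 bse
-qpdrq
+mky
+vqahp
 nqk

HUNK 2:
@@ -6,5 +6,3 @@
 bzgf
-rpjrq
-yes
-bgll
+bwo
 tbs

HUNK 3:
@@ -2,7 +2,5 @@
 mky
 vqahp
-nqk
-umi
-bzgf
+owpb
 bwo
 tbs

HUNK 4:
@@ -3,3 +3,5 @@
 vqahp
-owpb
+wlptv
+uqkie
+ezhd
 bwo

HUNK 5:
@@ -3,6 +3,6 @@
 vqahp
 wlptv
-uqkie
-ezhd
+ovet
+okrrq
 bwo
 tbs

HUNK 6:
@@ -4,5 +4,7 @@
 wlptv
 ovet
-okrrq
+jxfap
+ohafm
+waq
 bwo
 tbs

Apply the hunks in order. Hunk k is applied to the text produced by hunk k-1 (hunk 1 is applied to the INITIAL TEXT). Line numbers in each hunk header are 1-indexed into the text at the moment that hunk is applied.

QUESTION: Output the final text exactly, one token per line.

Answer: bse
mky
vqahp
wlptv
ovet
jxfap
ohafm
waq
bwo
tbs
cwrd
mtp
ykipe

Derivation:
Hunk 1: at line 1 remove [qpdrq] add [mky,vqahp] -> 13 lines: bse mky vqahp nqk umi bzgf rpjrq yes bgll tbs cwrd mtp ykipe
Hunk 2: at line 6 remove [rpjrq,yes,bgll] add [bwo] -> 11 lines: bse mky vqahp nqk umi bzgf bwo tbs cwrd mtp ykipe
Hunk 3: at line 2 remove [nqk,umi,bzgf] add [owpb] -> 9 lines: bse mky vqahp owpb bwo tbs cwrd mtp ykipe
Hunk 4: at line 3 remove [owpb] add [wlptv,uqkie,ezhd] -> 11 lines: bse mky vqahp wlptv uqkie ezhd bwo tbs cwrd mtp ykipe
Hunk 5: at line 3 remove [uqkie,ezhd] add [ovet,okrrq] -> 11 lines: bse mky vqahp wlptv ovet okrrq bwo tbs cwrd mtp ykipe
Hunk 6: at line 4 remove [okrrq] add [jxfap,ohafm,waq] -> 13 lines: bse mky vqahp wlptv ovet jxfap ohafm waq bwo tbs cwrd mtp ykipe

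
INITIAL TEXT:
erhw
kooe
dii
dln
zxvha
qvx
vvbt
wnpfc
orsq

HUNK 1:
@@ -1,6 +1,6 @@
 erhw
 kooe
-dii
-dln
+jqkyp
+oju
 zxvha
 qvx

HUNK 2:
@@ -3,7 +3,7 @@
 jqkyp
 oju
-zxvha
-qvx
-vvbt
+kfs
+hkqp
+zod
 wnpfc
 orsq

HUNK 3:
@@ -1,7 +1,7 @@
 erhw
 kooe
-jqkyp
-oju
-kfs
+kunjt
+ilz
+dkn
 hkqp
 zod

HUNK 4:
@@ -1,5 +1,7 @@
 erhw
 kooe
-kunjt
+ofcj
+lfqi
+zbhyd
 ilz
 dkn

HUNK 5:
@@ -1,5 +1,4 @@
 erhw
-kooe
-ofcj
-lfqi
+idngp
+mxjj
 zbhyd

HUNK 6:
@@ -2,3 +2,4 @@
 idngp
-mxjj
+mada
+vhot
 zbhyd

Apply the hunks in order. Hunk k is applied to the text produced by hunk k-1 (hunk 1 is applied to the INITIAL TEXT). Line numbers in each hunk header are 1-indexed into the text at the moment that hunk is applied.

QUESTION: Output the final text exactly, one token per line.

Answer: erhw
idngp
mada
vhot
zbhyd
ilz
dkn
hkqp
zod
wnpfc
orsq

Derivation:
Hunk 1: at line 1 remove [dii,dln] add [jqkyp,oju] -> 9 lines: erhw kooe jqkyp oju zxvha qvx vvbt wnpfc orsq
Hunk 2: at line 3 remove [zxvha,qvx,vvbt] add [kfs,hkqp,zod] -> 9 lines: erhw kooe jqkyp oju kfs hkqp zod wnpfc orsq
Hunk 3: at line 1 remove [jqkyp,oju,kfs] add [kunjt,ilz,dkn] -> 9 lines: erhw kooe kunjt ilz dkn hkqp zod wnpfc orsq
Hunk 4: at line 1 remove [kunjt] add [ofcj,lfqi,zbhyd] -> 11 lines: erhw kooe ofcj lfqi zbhyd ilz dkn hkqp zod wnpfc orsq
Hunk 5: at line 1 remove [kooe,ofcj,lfqi] add [idngp,mxjj] -> 10 lines: erhw idngp mxjj zbhyd ilz dkn hkqp zod wnpfc orsq
Hunk 6: at line 2 remove [mxjj] add [mada,vhot] -> 11 lines: erhw idngp mada vhot zbhyd ilz dkn hkqp zod wnpfc orsq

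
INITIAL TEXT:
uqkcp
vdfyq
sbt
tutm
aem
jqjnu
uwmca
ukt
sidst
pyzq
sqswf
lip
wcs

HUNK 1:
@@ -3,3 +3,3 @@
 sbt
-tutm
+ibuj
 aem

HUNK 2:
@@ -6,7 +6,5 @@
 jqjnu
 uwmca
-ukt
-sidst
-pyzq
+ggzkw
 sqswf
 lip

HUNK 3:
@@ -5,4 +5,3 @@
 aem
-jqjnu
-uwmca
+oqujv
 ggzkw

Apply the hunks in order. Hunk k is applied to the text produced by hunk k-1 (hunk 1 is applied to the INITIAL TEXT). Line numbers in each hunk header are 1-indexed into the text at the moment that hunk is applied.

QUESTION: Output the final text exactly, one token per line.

Hunk 1: at line 3 remove [tutm] add [ibuj] -> 13 lines: uqkcp vdfyq sbt ibuj aem jqjnu uwmca ukt sidst pyzq sqswf lip wcs
Hunk 2: at line 6 remove [ukt,sidst,pyzq] add [ggzkw] -> 11 lines: uqkcp vdfyq sbt ibuj aem jqjnu uwmca ggzkw sqswf lip wcs
Hunk 3: at line 5 remove [jqjnu,uwmca] add [oqujv] -> 10 lines: uqkcp vdfyq sbt ibuj aem oqujv ggzkw sqswf lip wcs

Answer: uqkcp
vdfyq
sbt
ibuj
aem
oqujv
ggzkw
sqswf
lip
wcs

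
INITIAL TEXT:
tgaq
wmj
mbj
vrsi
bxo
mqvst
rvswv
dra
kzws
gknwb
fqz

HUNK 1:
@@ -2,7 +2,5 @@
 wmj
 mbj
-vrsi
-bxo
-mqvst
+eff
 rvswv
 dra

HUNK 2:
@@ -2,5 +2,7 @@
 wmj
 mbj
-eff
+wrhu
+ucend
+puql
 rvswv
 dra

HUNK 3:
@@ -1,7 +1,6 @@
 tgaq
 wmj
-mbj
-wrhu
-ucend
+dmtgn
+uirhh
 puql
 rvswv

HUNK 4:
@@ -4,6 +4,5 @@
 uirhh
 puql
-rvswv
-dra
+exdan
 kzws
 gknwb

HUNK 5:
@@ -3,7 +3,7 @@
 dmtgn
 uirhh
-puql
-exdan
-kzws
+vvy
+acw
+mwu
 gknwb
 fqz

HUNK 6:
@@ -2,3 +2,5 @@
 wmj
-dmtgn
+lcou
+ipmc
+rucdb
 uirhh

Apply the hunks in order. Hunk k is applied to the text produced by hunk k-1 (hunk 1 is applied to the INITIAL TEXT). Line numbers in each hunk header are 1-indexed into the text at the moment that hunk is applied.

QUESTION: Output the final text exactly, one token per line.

Answer: tgaq
wmj
lcou
ipmc
rucdb
uirhh
vvy
acw
mwu
gknwb
fqz

Derivation:
Hunk 1: at line 2 remove [vrsi,bxo,mqvst] add [eff] -> 9 lines: tgaq wmj mbj eff rvswv dra kzws gknwb fqz
Hunk 2: at line 2 remove [eff] add [wrhu,ucend,puql] -> 11 lines: tgaq wmj mbj wrhu ucend puql rvswv dra kzws gknwb fqz
Hunk 3: at line 1 remove [mbj,wrhu,ucend] add [dmtgn,uirhh] -> 10 lines: tgaq wmj dmtgn uirhh puql rvswv dra kzws gknwb fqz
Hunk 4: at line 4 remove [rvswv,dra] add [exdan] -> 9 lines: tgaq wmj dmtgn uirhh puql exdan kzws gknwb fqz
Hunk 5: at line 3 remove [puql,exdan,kzws] add [vvy,acw,mwu] -> 9 lines: tgaq wmj dmtgn uirhh vvy acw mwu gknwb fqz
Hunk 6: at line 2 remove [dmtgn] add [lcou,ipmc,rucdb] -> 11 lines: tgaq wmj lcou ipmc rucdb uirhh vvy acw mwu gknwb fqz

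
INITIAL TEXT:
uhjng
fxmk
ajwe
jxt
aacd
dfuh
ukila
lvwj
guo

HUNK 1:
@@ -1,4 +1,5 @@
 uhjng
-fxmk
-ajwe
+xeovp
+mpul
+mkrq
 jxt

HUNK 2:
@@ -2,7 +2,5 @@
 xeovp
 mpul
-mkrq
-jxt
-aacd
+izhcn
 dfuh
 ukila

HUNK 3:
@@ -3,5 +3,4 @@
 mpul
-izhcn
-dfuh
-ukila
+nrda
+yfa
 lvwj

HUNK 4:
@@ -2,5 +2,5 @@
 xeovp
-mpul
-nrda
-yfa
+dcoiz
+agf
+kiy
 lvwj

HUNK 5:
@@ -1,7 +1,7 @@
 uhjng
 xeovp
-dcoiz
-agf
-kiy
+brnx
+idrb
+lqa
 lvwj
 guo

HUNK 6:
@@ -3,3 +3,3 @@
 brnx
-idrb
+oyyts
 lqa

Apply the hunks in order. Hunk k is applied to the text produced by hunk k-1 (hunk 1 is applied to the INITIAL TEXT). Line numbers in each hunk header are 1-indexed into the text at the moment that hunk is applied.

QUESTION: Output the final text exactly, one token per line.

Answer: uhjng
xeovp
brnx
oyyts
lqa
lvwj
guo

Derivation:
Hunk 1: at line 1 remove [fxmk,ajwe] add [xeovp,mpul,mkrq] -> 10 lines: uhjng xeovp mpul mkrq jxt aacd dfuh ukila lvwj guo
Hunk 2: at line 2 remove [mkrq,jxt,aacd] add [izhcn] -> 8 lines: uhjng xeovp mpul izhcn dfuh ukila lvwj guo
Hunk 3: at line 3 remove [izhcn,dfuh,ukila] add [nrda,yfa] -> 7 lines: uhjng xeovp mpul nrda yfa lvwj guo
Hunk 4: at line 2 remove [mpul,nrda,yfa] add [dcoiz,agf,kiy] -> 7 lines: uhjng xeovp dcoiz agf kiy lvwj guo
Hunk 5: at line 1 remove [dcoiz,agf,kiy] add [brnx,idrb,lqa] -> 7 lines: uhjng xeovp brnx idrb lqa lvwj guo
Hunk 6: at line 3 remove [idrb] add [oyyts] -> 7 lines: uhjng xeovp brnx oyyts lqa lvwj guo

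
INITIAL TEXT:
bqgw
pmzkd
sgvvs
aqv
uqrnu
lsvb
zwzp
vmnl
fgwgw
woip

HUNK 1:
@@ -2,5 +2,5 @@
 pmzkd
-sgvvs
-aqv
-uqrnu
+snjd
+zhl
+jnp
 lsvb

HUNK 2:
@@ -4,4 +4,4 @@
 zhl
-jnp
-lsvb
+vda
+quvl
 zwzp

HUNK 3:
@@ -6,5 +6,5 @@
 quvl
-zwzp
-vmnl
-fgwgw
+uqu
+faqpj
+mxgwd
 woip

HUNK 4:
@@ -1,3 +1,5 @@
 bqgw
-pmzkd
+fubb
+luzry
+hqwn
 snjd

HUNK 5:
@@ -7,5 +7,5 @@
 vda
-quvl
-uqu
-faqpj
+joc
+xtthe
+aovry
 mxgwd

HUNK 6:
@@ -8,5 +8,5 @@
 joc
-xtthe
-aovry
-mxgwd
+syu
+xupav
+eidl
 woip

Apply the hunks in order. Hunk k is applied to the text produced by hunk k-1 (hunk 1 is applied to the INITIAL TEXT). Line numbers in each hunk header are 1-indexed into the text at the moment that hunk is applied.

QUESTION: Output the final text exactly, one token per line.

Answer: bqgw
fubb
luzry
hqwn
snjd
zhl
vda
joc
syu
xupav
eidl
woip

Derivation:
Hunk 1: at line 2 remove [sgvvs,aqv,uqrnu] add [snjd,zhl,jnp] -> 10 lines: bqgw pmzkd snjd zhl jnp lsvb zwzp vmnl fgwgw woip
Hunk 2: at line 4 remove [jnp,lsvb] add [vda,quvl] -> 10 lines: bqgw pmzkd snjd zhl vda quvl zwzp vmnl fgwgw woip
Hunk 3: at line 6 remove [zwzp,vmnl,fgwgw] add [uqu,faqpj,mxgwd] -> 10 lines: bqgw pmzkd snjd zhl vda quvl uqu faqpj mxgwd woip
Hunk 4: at line 1 remove [pmzkd] add [fubb,luzry,hqwn] -> 12 lines: bqgw fubb luzry hqwn snjd zhl vda quvl uqu faqpj mxgwd woip
Hunk 5: at line 7 remove [quvl,uqu,faqpj] add [joc,xtthe,aovry] -> 12 lines: bqgw fubb luzry hqwn snjd zhl vda joc xtthe aovry mxgwd woip
Hunk 6: at line 8 remove [xtthe,aovry,mxgwd] add [syu,xupav,eidl] -> 12 lines: bqgw fubb luzry hqwn snjd zhl vda joc syu xupav eidl woip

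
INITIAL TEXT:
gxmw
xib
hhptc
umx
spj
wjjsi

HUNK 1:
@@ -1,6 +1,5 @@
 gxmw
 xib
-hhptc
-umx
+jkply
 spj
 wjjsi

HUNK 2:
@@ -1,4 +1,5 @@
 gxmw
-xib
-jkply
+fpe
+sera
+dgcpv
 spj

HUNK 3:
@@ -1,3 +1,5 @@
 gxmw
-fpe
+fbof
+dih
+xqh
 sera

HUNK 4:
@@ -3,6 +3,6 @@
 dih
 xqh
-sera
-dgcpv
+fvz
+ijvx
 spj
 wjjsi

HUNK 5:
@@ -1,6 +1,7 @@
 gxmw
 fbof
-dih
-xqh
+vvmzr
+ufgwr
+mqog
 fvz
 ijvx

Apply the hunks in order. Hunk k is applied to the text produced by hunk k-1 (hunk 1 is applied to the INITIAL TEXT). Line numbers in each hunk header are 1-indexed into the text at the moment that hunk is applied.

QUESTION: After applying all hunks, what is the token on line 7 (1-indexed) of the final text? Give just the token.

Hunk 1: at line 1 remove [hhptc,umx] add [jkply] -> 5 lines: gxmw xib jkply spj wjjsi
Hunk 2: at line 1 remove [xib,jkply] add [fpe,sera,dgcpv] -> 6 lines: gxmw fpe sera dgcpv spj wjjsi
Hunk 3: at line 1 remove [fpe] add [fbof,dih,xqh] -> 8 lines: gxmw fbof dih xqh sera dgcpv spj wjjsi
Hunk 4: at line 3 remove [sera,dgcpv] add [fvz,ijvx] -> 8 lines: gxmw fbof dih xqh fvz ijvx spj wjjsi
Hunk 5: at line 1 remove [dih,xqh] add [vvmzr,ufgwr,mqog] -> 9 lines: gxmw fbof vvmzr ufgwr mqog fvz ijvx spj wjjsi
Final line 7: ijvx

Answer: ijvx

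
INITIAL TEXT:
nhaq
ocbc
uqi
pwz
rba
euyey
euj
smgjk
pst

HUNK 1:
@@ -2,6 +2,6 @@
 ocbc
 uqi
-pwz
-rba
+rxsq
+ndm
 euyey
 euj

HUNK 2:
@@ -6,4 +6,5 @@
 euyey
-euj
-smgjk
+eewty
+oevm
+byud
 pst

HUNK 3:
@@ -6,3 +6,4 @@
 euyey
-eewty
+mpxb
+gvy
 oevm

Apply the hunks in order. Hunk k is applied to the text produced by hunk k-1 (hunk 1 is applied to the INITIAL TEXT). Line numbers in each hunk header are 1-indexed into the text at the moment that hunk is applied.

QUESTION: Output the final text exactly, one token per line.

Answer: nhaq
ocbc
uqi
rxsq
ndm
euyey
mpxb
gvy
oevm
byud
pst

Derivation:
Hunk 1: at line 2 remove [pwz,rba] add [rxsq,ndm] -> 9 lines: nhaq ocbc uqi rxsq ndm euyey euj smgjk pst
Hunk 2: at line 6 remove [euj,smgjk] add [eewty,oevm,byud] -> 10 lines: nhaq ocbc uqi rxsq ndm euyey eewty oevm byud pst
Hunk 3: at line 6 remove [eewty] add [mpxb,gvy] -> 11 lines: nhaq ocbc uqi rxsq ndm euyey mpxb gvy oevm byud pst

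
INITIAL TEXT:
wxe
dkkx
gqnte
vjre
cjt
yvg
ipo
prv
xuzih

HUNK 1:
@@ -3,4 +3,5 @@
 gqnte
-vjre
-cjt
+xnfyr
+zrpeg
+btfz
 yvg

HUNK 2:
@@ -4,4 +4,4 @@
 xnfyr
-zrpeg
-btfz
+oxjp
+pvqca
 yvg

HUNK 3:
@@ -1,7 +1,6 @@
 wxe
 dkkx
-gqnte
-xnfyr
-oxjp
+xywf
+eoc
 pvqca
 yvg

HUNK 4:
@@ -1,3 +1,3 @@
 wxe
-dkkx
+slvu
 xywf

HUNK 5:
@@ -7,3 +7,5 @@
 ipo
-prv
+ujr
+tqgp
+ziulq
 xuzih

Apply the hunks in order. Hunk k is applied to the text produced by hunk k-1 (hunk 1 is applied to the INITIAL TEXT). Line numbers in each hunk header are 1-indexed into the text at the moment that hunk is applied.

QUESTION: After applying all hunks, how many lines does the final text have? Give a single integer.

Answer: 11

Derivation:
Hunk 1: at line 3 remove [vjre,cjt] add [xnfyr,zrpeg,btfz] -> 10 lines: wxe dkkx gqnte xnfyr zrpeg btfz yvg ipo prv xuzih
Hunk 2: at line 4 remove [zrpeg,btfz] add [oxjp,pvqca] -> 10 lines: wxe dkkx gqnte xnfyr oxjp pvqca yvg ipo prv xuzih
Hunk 3: at line 1 remove [gqnte,xnfyr,oxjp] add [xywf,eoc] -> 9 lines: wxe dkkx xywf eoc pvqca yvg ipo prv xuzih
Hunk 4: at line 1 remove [dkkx] add [slvu] -> 9 lines: wxe slvu xywf eoc pvqca yvg ipo prv xuzih
Hunk 5: at line 7 remove [prv] add [ujr,tqgp,ziulq] -> 11 lines: wxe slvu xywf eoc pvqca yvg ipo ujr tqgp ziulq xuzih
Final line count: 11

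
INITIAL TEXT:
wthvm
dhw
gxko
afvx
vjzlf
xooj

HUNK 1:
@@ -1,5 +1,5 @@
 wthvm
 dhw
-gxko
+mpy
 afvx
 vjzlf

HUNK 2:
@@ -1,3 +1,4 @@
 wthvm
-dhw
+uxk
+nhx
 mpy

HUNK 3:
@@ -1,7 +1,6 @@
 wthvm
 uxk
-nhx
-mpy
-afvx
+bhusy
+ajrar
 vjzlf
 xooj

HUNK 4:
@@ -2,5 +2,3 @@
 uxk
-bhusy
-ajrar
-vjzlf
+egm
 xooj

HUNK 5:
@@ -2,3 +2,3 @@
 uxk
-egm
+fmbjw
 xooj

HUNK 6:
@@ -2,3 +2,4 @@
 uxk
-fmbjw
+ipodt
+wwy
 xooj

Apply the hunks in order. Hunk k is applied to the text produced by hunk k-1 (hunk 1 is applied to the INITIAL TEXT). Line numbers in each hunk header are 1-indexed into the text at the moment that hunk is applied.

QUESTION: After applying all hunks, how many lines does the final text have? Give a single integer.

Answer: 5

Derivation:
Hunk 1: at line 1 remove [gxko] add [mpy] -> 6 lines: wthvm dhw mpy afvx vjzlf xooj
Hunk 2: at line 1 remove [dhw] add [uxk,nhx] -> 7 lines: wthvm uxk nhx mpy afvx vjzlf xooj
Hunk 3: at line 1 remove [nhx,mpy,afvx] add [bhusy,ajrar] -> 6 lines: wthvm uxk bhusy ajrar vjzlf xooj
Hunk 4: at line 2 remove [bhusy,ajrar,vjzlf] add [egm] -> 4 lines: wthvm uxk egm xooj
Hunk 5: at line 2 remove [egm] add [fmbjw] -> 4 lines: wthvm uxk fmbjw xooj
Hunk 6: at line 2 remove [fmbjw] add [ipodt,wwy] -> 5 lines: wthvm uxk ipodt wwy xooj
Final line count: 5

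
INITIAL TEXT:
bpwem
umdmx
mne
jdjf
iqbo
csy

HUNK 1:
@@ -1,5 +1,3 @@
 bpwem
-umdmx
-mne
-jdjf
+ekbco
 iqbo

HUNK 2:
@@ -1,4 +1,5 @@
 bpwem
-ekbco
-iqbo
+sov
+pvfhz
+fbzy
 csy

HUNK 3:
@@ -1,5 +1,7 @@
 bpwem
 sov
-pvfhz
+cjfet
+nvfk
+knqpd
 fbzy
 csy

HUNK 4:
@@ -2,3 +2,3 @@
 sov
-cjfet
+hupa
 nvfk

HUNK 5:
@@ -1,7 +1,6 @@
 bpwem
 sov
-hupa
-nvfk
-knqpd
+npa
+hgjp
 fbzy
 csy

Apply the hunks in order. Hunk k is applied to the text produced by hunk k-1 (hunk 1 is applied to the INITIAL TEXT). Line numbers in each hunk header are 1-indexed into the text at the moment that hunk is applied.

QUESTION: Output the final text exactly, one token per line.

Answer: bpwem
sov
npa
hgjp
fbzy
csy

Derivation:
Hunk 1: at line 1 remove [umdmx,mne,jdjf] add [ekbco] -> 4 lines: bpwem ekbco iqbo csy
Hunk 2: at line 1 remove [ekbco,iqbo] add [sov,pvfhz,fbzy] -> 5 lines: bpwem sov pvfhz fbzy csy
Hunk 3: at line 1 remove [pvfhz] add [cjfet,nvfk,knqpd] -> 7 lines: bpwem sov cjfet nvfk knqpd fbzy csy
Hunk 4: at line 2 remove [cjfet] add [hupa] -> 7 lines: bpwem sov hupa nvfk knqpd fbzy csy
Hunk 5: at line 1 remove [hupa,nvfk,knqpd] add [npa,hgjp] -> 6 lines: bpwem sov npa hgjp fbzy csy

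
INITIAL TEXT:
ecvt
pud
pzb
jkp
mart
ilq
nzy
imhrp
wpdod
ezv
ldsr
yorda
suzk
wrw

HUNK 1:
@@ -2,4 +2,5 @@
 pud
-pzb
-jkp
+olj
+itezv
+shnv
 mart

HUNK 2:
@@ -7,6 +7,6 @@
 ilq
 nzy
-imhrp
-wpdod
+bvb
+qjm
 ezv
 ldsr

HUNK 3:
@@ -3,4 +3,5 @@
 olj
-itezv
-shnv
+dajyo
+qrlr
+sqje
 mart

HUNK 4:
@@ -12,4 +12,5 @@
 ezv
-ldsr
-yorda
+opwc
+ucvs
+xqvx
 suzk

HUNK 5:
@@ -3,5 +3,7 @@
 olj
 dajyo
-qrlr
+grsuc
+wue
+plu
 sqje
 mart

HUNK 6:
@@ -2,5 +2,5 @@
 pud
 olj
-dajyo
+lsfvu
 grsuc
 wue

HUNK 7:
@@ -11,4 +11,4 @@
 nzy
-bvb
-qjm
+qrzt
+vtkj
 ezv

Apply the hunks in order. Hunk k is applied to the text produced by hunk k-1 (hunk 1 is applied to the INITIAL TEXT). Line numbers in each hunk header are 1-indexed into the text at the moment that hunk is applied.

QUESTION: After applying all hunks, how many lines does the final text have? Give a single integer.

Answer: 19

Derivation:
Hunk 1: at line 2 remove [pzb,jkp] add [olj,itezv,shnv] -> 15 lines: ecvt pud olj itezv shnv mart ilq nzy imhrp wpdod ezv ldsr yorda suzk wrw
Hunk 2: at line 7 remove [imhrp,wpdod] add [bvb,qjm] -> 15 lines: ecvt pud olj itezv shnv mart ilq nzy bvb qjm ezv ldsr yorda suzk wrw
Hunk 3: at line 3 remove [itezv,shnv] add [dajyo,qrlr,sqje] -> 16 lines: ecvt pud olj dajyo qrlr sqje mart ilq nzy bvb qjm ezv ldsr yorda suzk wrw
Hunk 4: at line 12 remove [ldsr,yorda] add [opwc,ucvs,xqvx] -> 17 lines: ecvt pud olj dajyo qrlr sqje mart ilq nzy bvb qjm ezv opwc ucvs xqvx suzk wrw
Hunk 5: at line 3 remove [qrlr] add [grsuc,wue,plu] -> 19 lines: ecvt pud olj dajyo grsuc wue plu sqje mart ilq nzy bvb qjm ezv opwc ucvs xqvx suzk wrw
Hunk 6: at line 2 remove [dajyo] add [lsfvu] -> 19 lines: ecvt pud olj lsfvu grsuc wue plu sqje mart ilq nzy bvb qjm ezv opwc ucvs xqvx suzk wrw
Hunk 7: at line 11 remove [bvb,qjm] add [qrzt,vtkj] -> 19 lines: ecvt pud olj lsfvu grsuc wue plu sqje mart ilq nzy qrzt vtkj ezv opwc ucvs xqvx suzk wrw
Final line count: 19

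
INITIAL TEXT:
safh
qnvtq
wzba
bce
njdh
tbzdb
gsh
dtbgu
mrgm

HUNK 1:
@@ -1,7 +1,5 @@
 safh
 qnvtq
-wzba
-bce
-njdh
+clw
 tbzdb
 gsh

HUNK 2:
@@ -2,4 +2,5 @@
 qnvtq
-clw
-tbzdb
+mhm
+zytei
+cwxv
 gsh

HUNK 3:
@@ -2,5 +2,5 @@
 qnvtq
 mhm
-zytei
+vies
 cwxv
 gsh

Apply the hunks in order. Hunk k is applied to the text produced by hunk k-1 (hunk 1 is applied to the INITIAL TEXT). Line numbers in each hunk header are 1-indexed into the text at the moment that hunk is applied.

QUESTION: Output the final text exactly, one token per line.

Hunk 1: at line 1 remove [wzba,bce,njdh] add [clw] -> 7 lines: safh qnvtq clw tbzdb gsh dtbgu mrgm
Hunk 2: at line 2 remove [clw,tbzdb] add [mhm,zytei,cwxv] -> 8 lines: safh qnvtq mhm zytei cwxv gsh dtbgu mrgm
Hunk 3: at line 2 remove [zytei] add [vies] -> 8 lines: safh qnvtq mhm vies cwxv gsh dtbgu mrgm

Answer: safh
qnvtq
mhm
vies
cwxv
gsh
dtbgu
mrgm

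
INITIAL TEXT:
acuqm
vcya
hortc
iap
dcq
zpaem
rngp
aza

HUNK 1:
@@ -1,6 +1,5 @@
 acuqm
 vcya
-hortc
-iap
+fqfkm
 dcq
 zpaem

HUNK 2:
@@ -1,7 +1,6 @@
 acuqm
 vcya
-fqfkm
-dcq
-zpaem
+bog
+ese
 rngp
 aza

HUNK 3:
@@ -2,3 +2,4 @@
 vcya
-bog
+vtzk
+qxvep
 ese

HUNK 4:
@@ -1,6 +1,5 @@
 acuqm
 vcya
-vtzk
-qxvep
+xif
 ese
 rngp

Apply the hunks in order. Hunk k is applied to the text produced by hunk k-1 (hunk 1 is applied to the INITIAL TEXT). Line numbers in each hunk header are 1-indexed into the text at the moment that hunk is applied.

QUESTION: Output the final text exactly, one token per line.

Answer: acuqm
vcya
xif
ese
rngp
aza

Derivation:
Hunk 1: at line 1 remove [hortc,iap] add [fqfkm] -> 7 lines: acuqm vcya fqfkm dcq zpaem rngp aza
Hunk 2: at line 1 remove [fqfkm,dcq,zpaem] add [bog,ese] -> 6 lines: acuqm vcya bog ese rngp aza
Hunk 3: at line 2 remove [bog] add [vtzk,qxvep] -> 7 lines: acuqm vcya vtzk qxvep ese rngp aza
Hunk 4: at line 1 remove [vtzk,qxvep] add [xif] -> 6 lines: acuqm vcya xif ese rngp aza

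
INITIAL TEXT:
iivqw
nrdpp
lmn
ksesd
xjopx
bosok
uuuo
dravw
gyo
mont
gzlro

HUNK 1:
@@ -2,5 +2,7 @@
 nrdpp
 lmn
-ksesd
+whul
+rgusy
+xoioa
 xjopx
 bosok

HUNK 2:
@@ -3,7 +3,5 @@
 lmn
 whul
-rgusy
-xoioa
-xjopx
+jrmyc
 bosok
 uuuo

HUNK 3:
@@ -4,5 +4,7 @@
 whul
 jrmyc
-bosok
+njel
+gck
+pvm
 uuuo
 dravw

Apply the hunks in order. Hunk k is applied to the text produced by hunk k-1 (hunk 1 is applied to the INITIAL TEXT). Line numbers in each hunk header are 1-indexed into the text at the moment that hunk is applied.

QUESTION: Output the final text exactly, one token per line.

Hunk 1: at line 2 remove [ksesd] add [whul,rgusy,xoioa] -> 13 lines: iivqw nrdpp lmn whul rgusy xoioa xjopx bosok uuuo dravw gyo mont gzlro
Hunk 2: at line 3 remove [rgusy,xoioa,xjopx] add [jrmyc] -> 11 lines: iivqw nrdpp lmn whul jrmyc bosok uuuo dravw gyo mont gzlro
Hunk 3: at line 4 remove [bosok] add [njel,gck,pvm] -> 13 lines: iivqw nrdpp lmn whul jrmyc njel gck pvm uuuo dravw gyo mont gzlro

Answer: iivqw
nrdpp
lmn
whul
jrmyc
njel
gck
pvm
uuuo
dravw
gyo
mont
gzlro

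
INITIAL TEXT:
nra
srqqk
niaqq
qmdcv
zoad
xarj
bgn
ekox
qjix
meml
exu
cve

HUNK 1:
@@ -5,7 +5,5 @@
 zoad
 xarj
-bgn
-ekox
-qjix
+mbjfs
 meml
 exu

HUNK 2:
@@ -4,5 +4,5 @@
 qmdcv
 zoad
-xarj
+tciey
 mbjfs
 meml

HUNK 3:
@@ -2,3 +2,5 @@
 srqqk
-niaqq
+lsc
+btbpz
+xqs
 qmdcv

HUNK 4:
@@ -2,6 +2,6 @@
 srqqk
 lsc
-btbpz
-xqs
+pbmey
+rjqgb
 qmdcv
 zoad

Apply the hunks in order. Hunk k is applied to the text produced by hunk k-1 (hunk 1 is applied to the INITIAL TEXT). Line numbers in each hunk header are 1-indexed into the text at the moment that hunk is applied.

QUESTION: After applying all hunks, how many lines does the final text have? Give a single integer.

Hunk 1: at line 5 remove [bgn,ekox,qjix] add [mbjfs] -> 10 lines: nra srqqk niaqq qmdcv zoad xarj mbjfs meml exu cve
Hunk 2: at line 4 remove [xarj] add [tciey] -> 10 lines: nra srqqk niaqq qmdcv zoad tciey mbjfs meml exu cve
Hunk 3: at line 2 remove [niaqq] add [lsc,btbpz,xqs] -> 12 lines: nra srqqk lsc btbpz xqs qmdcv zoad tciey mbjfs meml exu cve
Hunk 4: at line 2 remove [btbpz,xqs] add [pbmey,rjqgb] -> 12 lines: nra srqqk lsc pbmey rjqgb qmdcv zoad tciey mbjfs meml exu cve
Final line count: 12

Answer: 12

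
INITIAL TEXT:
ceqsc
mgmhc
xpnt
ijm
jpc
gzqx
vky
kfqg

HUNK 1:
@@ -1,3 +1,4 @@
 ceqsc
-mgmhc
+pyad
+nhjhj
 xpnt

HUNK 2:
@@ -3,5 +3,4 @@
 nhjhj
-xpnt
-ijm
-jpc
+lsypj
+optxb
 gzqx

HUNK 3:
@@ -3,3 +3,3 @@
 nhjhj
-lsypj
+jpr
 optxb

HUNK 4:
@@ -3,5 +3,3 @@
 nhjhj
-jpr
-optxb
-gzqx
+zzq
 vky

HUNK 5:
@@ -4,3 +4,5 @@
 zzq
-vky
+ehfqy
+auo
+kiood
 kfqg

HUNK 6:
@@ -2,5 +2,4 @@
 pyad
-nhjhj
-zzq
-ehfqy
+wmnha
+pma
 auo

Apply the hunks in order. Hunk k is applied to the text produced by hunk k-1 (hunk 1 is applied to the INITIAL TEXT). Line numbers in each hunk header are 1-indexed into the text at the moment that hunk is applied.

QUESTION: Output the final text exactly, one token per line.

Hunk 1: at line 1 remove [mgmhc] add [pyad,nhjhj] -> 9 lines: ceqsc pyad nhjhj xpnt ijm jpc gzqx vky kfqg
Hunk 2: at line 3 remove [xpnt,ijm,jpc] add [lsypj,optxb] -> 8 lines: ceqsc pyad nhjhj lsypj optxb gzqx vky kfqg
Hunk 3: at line 3 remove [lsypj] add [jpr] -> 8 lines: ceqsc pyad nhjhj jpr optxb gzqx vky kfqg
Hunk 4: at line 3 remove [jpr,optxb,gzqx] add [zzq] -> 6 lines: ceqsc pyad nhjhj zzq vky kfqg
Hunk 5: at line 4 remove [vky] add [ehfqy,auo,kiood] -> 8 lines: ceqsc pyad nhjhj zzq ehfqy auo kiood kfqg
Hunk 6: at line 2 remove [nhjhj,zzq,ehfqy] add [wmnha,pma] -> 7 lines: ceqsc pyad wmnha pma auo kiood kfqg

Answer: ceqsc
pyad
wmnha
pma
auo
kiood
kfqg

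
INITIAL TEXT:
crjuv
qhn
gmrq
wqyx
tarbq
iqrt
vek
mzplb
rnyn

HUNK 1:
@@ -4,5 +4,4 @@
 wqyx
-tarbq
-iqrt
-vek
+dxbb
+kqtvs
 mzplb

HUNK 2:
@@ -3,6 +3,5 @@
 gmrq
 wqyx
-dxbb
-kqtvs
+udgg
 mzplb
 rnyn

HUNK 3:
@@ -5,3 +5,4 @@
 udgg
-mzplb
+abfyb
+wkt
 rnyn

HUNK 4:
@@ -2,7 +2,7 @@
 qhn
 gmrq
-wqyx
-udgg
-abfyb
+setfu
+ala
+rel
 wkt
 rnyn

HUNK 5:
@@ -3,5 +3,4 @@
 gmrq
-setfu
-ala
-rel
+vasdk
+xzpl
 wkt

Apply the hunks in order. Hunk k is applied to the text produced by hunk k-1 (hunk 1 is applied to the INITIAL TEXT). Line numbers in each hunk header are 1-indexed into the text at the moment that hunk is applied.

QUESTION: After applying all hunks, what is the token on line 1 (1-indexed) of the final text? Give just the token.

Hunk 1: at line 4 remove [tarbq,iqrt,vek] add [dxbb,kqtvs] -> 8 lines: crjuv qhn gmrq wqyx dxbb kqtvs mzplb rnyn
Hunk 2: at line 3 remove [dxbb,kqtvs] add [udgg] -> 7 lines: crjuv qhn gmrq wqyx udgg mzplb rnyn
Hunk 3: at line 5 remove [mzplb] add [abfyb,wkt] -> 8 lines: crjuv qhn gmrq wqyx udgg abfyb wkt rnyn
Hunk 4: at line 2 remove [wqyx,udgg,abfyb] add [setfu,ala,rel] -> 8 lines: crjuv qhn gmrq setfu ala rel wkt rnyn
Hunk 5: at line 3 remove [setfu,ala,rel] add [vasdk,xzpl] -> 7 lines: crjuv qhn gmrq vasdk xzpl wkt rnyn
Final line 1: crjuv

Answer: crjuv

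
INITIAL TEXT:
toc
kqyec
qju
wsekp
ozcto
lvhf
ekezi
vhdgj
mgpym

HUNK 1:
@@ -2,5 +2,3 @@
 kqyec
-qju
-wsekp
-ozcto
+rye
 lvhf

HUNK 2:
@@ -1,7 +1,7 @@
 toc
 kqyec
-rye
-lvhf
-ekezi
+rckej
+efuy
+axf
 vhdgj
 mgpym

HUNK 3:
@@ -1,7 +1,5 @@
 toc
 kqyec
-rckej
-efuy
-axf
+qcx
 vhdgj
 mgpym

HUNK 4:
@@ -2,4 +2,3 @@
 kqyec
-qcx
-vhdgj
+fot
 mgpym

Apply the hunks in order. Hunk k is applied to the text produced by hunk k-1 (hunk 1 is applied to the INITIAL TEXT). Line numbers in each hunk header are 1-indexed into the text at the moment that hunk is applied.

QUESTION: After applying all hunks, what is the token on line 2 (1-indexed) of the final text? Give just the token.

Hunk 1: at line 2 remove [qju,wsekp,ozcto] add [rye] -> 7 lines: toc kqyec rye lvhf ekezi vhdgj mgpym
Hunk 2: at line 1 remove [rye,lvhf,ekezi] add [rckej,efuy,axf] -> 7 lines: toc kqyec rckej efuy axf vhdgj mgpym
Hunk 3: at line 1 remove [rckej,efuy,axf] add [qcx] -> 5 lines: toc kqyec qcx vhdgj mgpym
Hunk 4: at line 2 remove [qcx,vhdgj] add [fot] -> 4 lines: toc kqyec fot mgpym
Final line 2: kqyec

Answer: kqyec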